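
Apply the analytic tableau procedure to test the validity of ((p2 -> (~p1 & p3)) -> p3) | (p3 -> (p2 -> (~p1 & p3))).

Assume the negation and expand:
Initial set: {F (((p2 -> (~p1 & p3)) -> p3) | (p3 -> (p2 -> (~p1 & p3))))}.
F (((p2 -> (~p1 & p3)) -> p3) | (p3 -> (p2 -> (~p1 & p3)))): α-rule — add F ((p2 -> (~p1 & p3)) -> p3), F (p3 -> (p2 -> (~p1 & p3))).
F ((p2 -> (~p1 & p3)) -> p3): α-rule — add T (p2 -> (~p1 & p3)), F p3.
F (p3 -> (p2 -> (~p1 & p3))): α-rule — add T p3, F (p2 -> (~p1 & p3)).
× closes — contains both p3 and ~p3.
All 1 branch closes.
Every branch closed, so the negation is unsatisfiable and the formula is valid.

Valid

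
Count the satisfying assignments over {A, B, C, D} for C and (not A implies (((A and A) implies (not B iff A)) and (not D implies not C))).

Initial set: {T (C and (not A implies (((A and A) implies (not B iff A)) and (not D implies not C))))}.
T (C and (not A implies (((A and A) implies (not B iff A)) and (not D implies not C)))): α-rule — add T C, T (not A implies (((A and A) implies (not B iff A)) and (not D implies not C))).
T (not A implies (((A and A) implies (not B iff A)) and (not D implies not C))): β-rule — branch into F not A  //  T (((A and A) implies (not B iff A)) and (not D implies not C)).
  branch 1 (add F not A):
    ○ open, literals {A=T, C=T}.
  branch 2 (add T (((A and A) implies (not B iff A)) and (not D implies not C))):
    T (((A and A) implies (not B iff A)) and (not D implies not C)): α-rule — add T ((A and A) implies (not B iff A)), T (not D implies not C).
    T ((A and A) implies (not B iff A)): β-rule — branch into F (A and A)  //  T (not B iff A).
      branch 2.1 (add F (A and A)):
        T (not D implies not C): β-rule — branch into F not D  //  T not C.
          branch 2.1.1 (add F not D):
            F (A and A): β-rule — branch into F A  //  F A.
              branch 2.1.1.1 (add F A):
                ○ open, literals {A=F, C=T, D=T}.
              branch 2.1.1.2 (add F A):
                ○ open, literals {A=F, C=T, D=T}.
          branch 2.1.2 (add T not C):
            × closes — contains both C and not C.
      branch 2.2 (add T (not B iff A)):
        T (not D implies not C): β-rule — branch into F not D  //  T not C.
          branch 2.2.1 (add F not D):
            T (not B iff A): β-rule — branch into T not B, T A  //  F not B, F A.
              branch 2.2.1.1 (add T not B, T A):
                ○ open, literals {A=T, B=F, C=T, D=T}.
              branch 2.2.1.2 (add F not B, F A):
                ○ open, literals {A=F, B=T, C=T, D=T}.
          branch 2.2.2 (add T not C):
            × closes — contains both C and not C.
2 branches closed, 5 open.
Each open branch fixes some atoms; the unmentioned ones are free. Counting distinct full assignments: branch {A=T, C=T} (B, D) contributes 4 new; branch {A=F, C=T, D=T} (B) contributes 2 new; branch {A=F, C=T, D=T} (B) contributes 0 new; branch {A=T, B=F, C=T, D=T} (none free) contributes 0 new; branch {A=F, B=T, C=T, D=T} (none free) contributes 0 new. Total: 6.

6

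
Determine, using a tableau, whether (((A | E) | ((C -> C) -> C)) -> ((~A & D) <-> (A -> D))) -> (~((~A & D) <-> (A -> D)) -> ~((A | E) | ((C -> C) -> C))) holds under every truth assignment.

Assume the negation and expand:
Initial set: {F ((((A | E) | ((C -> C) -> C)) -> ((~A & D) <-> (A -> D))) -> (~((~A & D) <-> (A -> D)) -> ~((A | E) | ((C -> C) -> C))))}.
F ((((A | E) | ((C -> C) -> C)) -> ((~A & D) <-> (A -> D))) -> (~((~A & D) <-> (A -> D)) -> ~((A | E) | ((C -> C) -> C)))): α-rule — add T (((A | E) | ((C -> C) -> C)) -> ((~A & D) <-> (A -> D))), F (~((~A & D) <-> (A -> D)) -> ~((A | E) | ((C -> C) -> C))).
F (~((~A & D) <-> (A -> D)) -> ~((A | E) | ((C -> C) -> C))): α-rule — add T ~((~A & D) <-> (A -> D)), F ~((A | E) | ((C -> C) -> C)).
T (((A | E) | ((C -> C) -> C)) -> ((~A & D) <-> (A -> D))): β-rule — branch into F ((A | E) | ((C -> C) -> C))  //  T ((~A & D) <-> (A -> D)).
  branch 1 (add F ((A | E) | ((C -> C) -> C))):
    F ((A | E) | ((C -> C) -> C)): α-rule — add F (A | E), F ((C -> C) -> C).
    F (A | E): α-rule — add F A, F E.
    F ((C -> C) -> C): α-rule — add T (C -> C), F C.
    T ~((~A & D) <-> (A -> D)): β-rule — branch into T (~A & D), F (A -> D)  //  F (~A & D), T (A -> D).
      branch 1.1 (add T (~A & D), F (A -> D)):
        T (~A & D): α-rule — add T ~A, T D.
        F (A -> D): α-rule — add T A, F D.
        × closes — contains both A and ~A.
      branch 1.2 (add F (~A & D), T (A -> D)):
        F ~((A | E) | ((C -> C) -> C)): β-rule — branch into T (A | E)  //  T ((C -> C) -> C).
          branch 1.2.1 (add T (A | E)):
            T (C -> C): β-rule — branch into F C  //  T C.
              branch 1.2.1.1 (add F C):
                F (~A & D): β-rule — branch into F ~A  //  F D.
                  branch 1.2.1.1.1 (add F ~A):
                    × closes — contains both A and ~A.
                  branch 1.2.1.1.2 (add F D):
                    T (A -> D): β-rule — branch into F A  //  T D.
                      branch 1.2.1.1.2.1 (add F A):
                        T (A | E): β-rule — branch into T A  //  T E.
                          branch 1.2.1.1.2.1.1 (add T A):
                            × closes — contains both A and ~A.
                          branch 1.2.1.1.2.1.2 (add T E):
                            × closes — contains both E and ~E.
                      branch 1.2.1.1.2.2 (add T D):
                        × closes — contains both D and ~D.
              branch 1.2.1.2 (add T C):
                × closes — contains both C and ~C.
          branch 1.2.2 (add T ((C -> C) -> C)):
            T (C -> C): β-rule — branch into F C  //  T C.
              branch 1.2.2.1 (add F C):
                F (~A & D): β-rule — branch into F ~A  //  F D.
                  branch 1.2.2.1.1 (add F ~A):
                    × closes — contains both A and ~A.
                  branch 1.2.2.1.2 (add F D):
                    T (A -> D): β-rule — branch into F A  //  T D.
                      branch 1.2.2.1.2.1 (add F A):
                        T ((C -> C) -> C): β-rule — branch into F (C -> C)  //  T C.
                          branch 1.2.2.1.2.1.1 (add F (C -> C)):
                            F (C -> C): α-rule — add T C, F C.
                            × closes — contains both C and ~C.
                          branch 1.2.2.1.2.1.2 (add T C):
                            × closes — contains both C and ~C.
                      branch 1.2.2.1.2.2 (add T D):
                        × closes — contains both D and ~D.
              branch 1.2.2.2 (add T C):
                × closes — contains both C and ~C.
  branch 2 (add T ((~A & D) <-> (A -> D))):
    T ~((~A & D) <-> (A -> D)): β-rule — branch into T (~A & D), F (A -> D)  //  F (~A & D), T (A -> D).
      branch 2.1 (add T (~A & D), F (A -> D)):
        T (~A & D): α-rule — add T ~A, T D.
        F (A -> D): α-rule — add T A, F D.
        × closes — contains both A and ~A.
      branch 2.2 (add F (~A & D), T (A -> D)):
        F ~((A | E) | ((C -> C) -> C)): β-rule — branch into T (A | E)  //  T ((C -> C) -> C).
          branch 2.2.1 (add T (A | E)):
            T ((~A & D) <-> (A -> D)): β-rule — branch into T (~A & D), T (A -> D)  //  F (~A & D), F (A -> D).
              branch 2.2.1.1 (add T (~A & D), T (A -> D)):
                T (~A & D): α-rule — add T ~A, T D.
                F (~A & D): β-rule — branch into F ~A  //  F D.
                  branch 2.2.1.1.1 (add F ~A):
                    × closes — contains both A and ~A.
                  branch 2.2.1.1.2 (add F D):
                    × closes — contains both D and ~D.
              branch 2.2.1.2 (add F (~A & D), F (A -> D)):
                F (A -> D): α-rule — add T A, F D.
                F (~A & D): β-rule — branch into F ~A  //  F D.
                  branch 2.2.1.2.1 (add F ~A):
                    T (A -> D): β-rule — branch into F A  //  T D.
                      branch 2.2.1.2.1.1 (add F A):
                        × closes — contains both A and ~A.
                      branch 2.2.1.2.1.2 (add T D):
                        × closes — contains both D and ~D.
                  branch 2.2.1.2.2 (add F D):
                    T (A -> D): β-rule — branch into F A  //  T D.
                      branch 2.2.1.2.2.1 (add F A):
                        × closes — contains both A and ~A.
                      branch 2.2.1.2.2.2 (add T D):
                        × closes — contains both D and ~D.
          branch 2.2.2 (add T ((C -> C) -> C)):
            T ((~A & D) <-> (A -> D)): β-rule — branch into T (~A & D), T (A -> D)  //  F (~A & D), F (A -> D).
              branch 2.2.2.1 (add T (~A & D), T (A -> D)):
                T (~A & D): α-rule — add T ~A, T D.
                F (~A & D): β-rule — branch into F ~A  //  F D.
                  branch 2.2.2.1.1 (add F ~A):
                    × closes — contains both A and ~A.
                  branch 2.2.2.1.2 (add F D):
                    × closes — contains both D and ~D.
              branch 2.2.2.2 (add F (~A & D), F (A -> D)):
                F (A -> D): α-rule — add T A, F D.
                F (~A & D): β-rule — branch into F ~A  //  F D.
                  branch 2.2.2.2.1 (add F ~A):
                    T (A -> D): β-rule — branch into F A  //  T D.
                      branch 2.2.2.2.1.1 (add F A):
                        × closes — contains both A and ~A.
                      branch 2.2.2.2.1.2 (add T D):
                        × closes — contains both D and ~D.
                  branch 2.2.2.2.2 (add F D):
                    T (A -> D): β-rule — branch into F A  //  T D.
                      branch 2.2.2.2.2.1 (add F A):
                        × closes — contains both A and ~A.
                      branch 2.2.2.2.2.2 (add T D):
                        × closes — contains both D and ~D.
All 24 branches close.
Every branch closed, so the negation is unsatisfiable and the formula is valid.

Valid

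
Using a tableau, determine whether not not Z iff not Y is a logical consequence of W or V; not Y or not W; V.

No

Initial set: {(W or V); (not Y or not W); V; not (not not Z iff not Y)}.
(W or V): β-rule — branch into W  //  V.
  branch 1 (add W):
    (not Y or not W): β-rule — branch into not Y  //  not W.
      branch 1.1 (add not Y):
        not (not not Z iff not Y): β-rule — branch into not not Z, not not Y  //  not not not Z, not Y.
          branch 1.1.1 (add not not Z, not not Y):
            × closes — contains both Y and not Y.
          branch 1.1.2 (add not not not Z, not Y):
            not not not Z: drop double negation, giving not Z.
            ○ open, literals {V=true, W=true, Y=false, Z=false}.
      branch 1.2 (add not W):
        × closes — contains both W and not W.
  branch 2 (add V):
    (not Y or not W): β-rule — branch into not Y  //  not W.
      branch 2.1 (add not Y):
        not (not not Z iff not Y): β-rule — branch into not not Z, not not Y  //  not not not Z, not Y.
          branch 2.1.1 (add not not Z, not not Y):
            × closes — contains both Y and not Y.
          branch 2.1.2 (add not not not Z, not Y):
            not not not Z: drop double negation, giving not Z.
            ○ open, literals {V=true, Y=false, Z=false}.
      branch 2.2 (add not W):
        not (not not Z iff not Y): β-rule — branch into not not Z, not not Y  //  not not not Z, not Y.
          branch 2.2.1 (add not not Z, not not Y):
            not not Z: drop double negation, giving Z.
            ○ open, literals {V=true, W=false, Y=true, Z=true}.
          branch 2.2.2 (add not not not Z, not Y):
            not not not Z: drop double negation, giving not Z.
            ○ open, literals {V=true, W=false, Y=false, Z=false}.
3 branches closed, 4 open.
An open branch gives a countermodel: V=true, W=true, Y=false, Z=false (unmentioned atoms arbitrary); the premises hold there but the conclusion fails.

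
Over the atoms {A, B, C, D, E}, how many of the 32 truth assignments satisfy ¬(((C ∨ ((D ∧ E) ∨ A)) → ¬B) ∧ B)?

29

Initial set: {¬(((C ∨ ((D ∧ E) ∨ A)) → ¬B) ∧ B)}.
¬(((C ∨ ((D ∧ E) ∨ A)) → ¬B) ∧ B): β-rule — branch into ¬((C ∨ ((D ∧ E) ∨ A)) → ¬B)  //  ¬B.
  branch 1 (add ¬((C ∨ ((D ∧ E) ∨ A)) → ¬B)):
    ¬((C ∨ ((D ∧ E) ∨ A)) → ¬B): α-rule — add (C ∨ ((D ∧ E) ∨ A)), ¬¬B.
    (C ∨ ((D ∧ E) ∨ A)): β-rule — branch into C  //  ((D ∧ E) ∨ A).
      branch 1.1 (add C):
        ○ open, literals {B=T, C=T}.
      branch 1.2 (add ((D ∧ E) ∨ A)):
        ((D ∧ E) ∨ A): β-rule — branch into (D ∧ E)  //  A.
          branch 1.2.1 (add (D ∧ E)):
            (D ∧ E): α-rule — add D, E.
            ○ open, literals {B=T, D=T, E=T}.
          branch 1.2.2 (add A):
            ○ open, literals {A=T, B=T}.
  branch 2 (add ¬B):
    ○ open, literals {B=F}.
0 branches closed, 4 open.
Each open branch fixes some atoms; the unmentioned ones are free. Counting distinct full assignments: branch {B=T, C=T} (A, D, E) contributes 8 new; branch {B=T, D=T, E=T} (A, C) contributes 2 new; branch {A=T, B=T} (C, D, E) contributes 3 new; branch {B=F} (A, C, D, E) contributes 16 new. Total: 29.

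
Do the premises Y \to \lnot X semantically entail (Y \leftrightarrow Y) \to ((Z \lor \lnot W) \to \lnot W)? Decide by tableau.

Initial set: {(Y \to \lnot X); \lnot ((Y \leftrightarrow Y) \to ((Z \lor \lnot W) \to \lnot W))}.
\lnot ((Y \leftrightarrow Y) \to ((Z \lor \lnot W) \to \lnot W)): α-rule — add (Y \leftrightarrow Y), \lnot ((Z \lor \lnot W) \to \lnot W).
\lnot ((Z \lor \lnot W) \to \lnot W): α-rule — add (Z \lor \lnot W), \lnot \lnot W.
(Y \to \lnot X): β-rule — branch into \lnot Y  //  \lnot X.
  branch 1 (add \lnot Y):
    (Y \leftrightarrow Y): β-rule — branch into Y, Y  //  \lnot Y, \lnot Y.
      branch 1.1 (add Y, Y):
        × closes — contains both Y and \lnot Y.
      branch 1.2 (add \lnot Y, \lnot Y):
        (Z \lor \lnot W): β-rule — branch into Z  //  \lnot W.
          branch 1.2.1 (add Z):
            ○ open, literals {W=1, Y=0, Z=1}.
          branch 1.2.2 (add \lnot W):
            × closes — contains both W and \lnot W.
  branch 2 (add \lnot X):
    (Y \leftrightarrow Y): β-rule — branch into Y, Y  //  \lnot Y, \lnot Y.
      branch 2.1 (add Y, Y):
        (Z \lor \lnot W): β-rule — branch into Z  //  \lnot W.
          branch 2.1.1 (add Z):
            ○ open, literals {W=1, X=0, Y=1, Z=1}.
          branch 2.1.2 (add \lnot W):
            × closes — contains both W and \lnot W.
      branch 2.2 (add \lnot Y, \lnot Y):
        (Z \lor \lnot W): β-rule — branch into Z  //  \lnot W.
          branch 2.2.1 (add Z):
            ○ open, literals {W=1, X=0, Y=0, Z=1}.
          branch 2.2.2 (add \lnot W):
            × closes — contains both W and \lnot W.
4 branches closed, 3 open.
An open branch gives a countermodel: W=1, Y=0, Z=1 (unmentioned atoms arbitrary); the premises hold there but the conclusion fails.

No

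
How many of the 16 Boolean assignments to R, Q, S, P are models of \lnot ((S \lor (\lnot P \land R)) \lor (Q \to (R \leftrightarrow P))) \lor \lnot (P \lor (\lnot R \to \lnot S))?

3

Initial set: {(\lnot ((S \lor (\lnot P \land R)) \lor (Q \to (R \leftrightarrow P))) \lor \lnot (P \lor (\lnot R \to \lnot S)))}.
(\lnot ((S \lor (\lnot P \land R)) \lor (Q \to (R \leftrightarrow P))) \lor \lnot (P \lor (\lnot R \to \lnot S))): β-rule — branch into \lnot ((S \lor (\lnot P \land R)) \lor (Q \to (R \leftrightarrow P)))  //  \lnot (P \lor (\lnot R \to \lnot S)).
  branch 1 (add \lnot ((S \lor (\lnot P \land R)) \lor (Q \to (R \leftrightarrow P)))):
    \lnot ((S \lor (\lnot P \land R)) \lor (Q \to (R \leftrightarrow P))): α-rule — add \lnot (S \lor (\lnot P \land R)), \lnot (Q \to (R \leftrightarrow P)).
    \lnot (S \lor (\lnot P \land R)): α-rule — add \lnot S, \lnot (\lnot P \land R).
    \lnot (Q \to (R \leftrightarrow P)): α-rule — add Q, \lnot (R \leftrightarrow P).
    \lnot (\lnot P \land R): β-rule — branch into \lnot \lnot P  //  \lnot R.
      branch 1.1 (add \lnot \lnot P):
        \lnot (R \leftrightarrow P): β-rule — branch into R, \lnot P  //  \lnot R, P.
          branch 1.1.1 (add R, \lnot P):
            × closes — contains both P and \lnot P.
          branch 1.1.2 (add \lnot R, P):
            ○ open, literals {P=T, Q=T, R=F, S=F}.
      branch 1.2 (add \lnot R):
        \lnot (R \leftrightarrow P): β-rule — branch into R, \lnot P  //  \lnot R, P.
          branch 1.2.1 (add R, \lnot P):
            × closes — contains both R and \lnot R.
          branch 1.2.2 (add \lnot R, P):
            ○ open, literals {P=T, Q=T, R=F, S=F}.
  branch 2 (add \lnot (P \lor (\lnot R \to \lnot S))):
    \lnot (P \lor (\lnot R \to \lnot S)): α-rule — add \lnot P, \lnot (\lnot R \to \lnot S).
    \lnot (\lnot R \to \lnot S): α-rule — add \lnot R, \lnot \lnot S.
    ○ open, literals {P=F, R=F, S=T}.
2 branches closed, 3 open.
Each open branch fixes some atoms; the unmentioned ones are free. Counting distinct full assignments: branch {P=T, Q=T, R=F, S=F} (none free) contributes 1 new; branch {P=T, Q=T, R=F, S=F} (none free) contributes 0 new; branch {P=F, R=F, S=T} (Q) contributes 2 new. Total: 3.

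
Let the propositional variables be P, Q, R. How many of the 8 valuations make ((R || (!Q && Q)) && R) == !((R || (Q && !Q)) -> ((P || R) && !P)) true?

Initial set: {T (((R || (!Q && Q)) && R) == !((R || (Q && !Q)) -> ((P || R) && !P)))}.
T (((R || (!Q && Q)) && R) == !((R || (Q && !Q)) -> ((P || R) && !P))): β-rule — branch into T ((R || (!Q && Q)) && R), T !((R || (Q && !Q)) -> ((P || R) && !P))  //  F ((R || (!Q && Q)) && R), F !((R || (Q && !Q)) -> ((P || R) && !P)).
  branch 1 (add T ((R || (!Q && Q)) && R), T !((R || (Q && !Q)) -> ((P || R) && !P))):
    T ((R || (!Q && Q)) && R): α-rule — add T (R || (!Q && Q)), T R.
    T !((R || (Q && !Q)) -> ((P || R) && !P)): α-rule — add T (R || (Q && !Q)), F ((P || R) && !P).
    T (R || (!Q && Q)): β-rule — branch into T R  //  T (!Q && Q).
      branch 1.1 (add T R):
        T (R || (Q && !Q)): β-rule — branch into T R  //  T (Q && !Q).
          branch 1.1.1 (add T R):
            F ((P || R) && !P): β-rule — branch into F (P || R)  //  F !P.
              branch 1.1.1.1 (add F (P || R)):
                F (P || R): α-rule — add F P, F R.
                × closes — contains both R and !R.
              branch 1.1.1.2 (add F !P):
                ○ open, literals {P=true, R=true}.
          branch 1.1.2 (add T (Q && !Q)):
            T (Q && !Q): α-rule — add T Q, T !Q.
            × closes — contains both Q and !Q.
      branch 1.2 (add T (!Q && Q)):
        T (!Q && Q): α-rule — add T !Q, T Q.
        × closes — contains both Q and !Q.
  branch 2 (add F ((R || (!Q && Q)) && R), F !((R || (Q && !Q)) -> ((P || R) && !P))):
    F ((R || (!Q && Q)) && R): β-rule — branch into F (R || (!Q && Q))  //  F R.
      branch 2.1 (add F (R || (!Q && Q))):
        F (R || (!Q && Q)): α-rule — add F R, F (!Q && Q).
        F !((R || (Q && !Q)) -> ((P || R) && !P)): β-rule — branch into F (R || (Q && !Q))  //  T ((P || R) && !P).
          branch 2.1.1 (add F (R || (Q && !Q))):
            F (R || (Q && !Q)): α-rule — add F R, F (Q && !Q).
            F (!Q && Q): β-rule — branch into F !Q  //  F Q.
              branch 2.1.1.1 (add F !Q):
                F (Q && !Q): β-rule — branch into F Q  //  F !Q.
                  branch 2.1.1.1.1 (add F Q):
                    × closes — contains both Q and !Q.
                  branch 2.1.1.1.2 (add F !Q):
                    ○ open, literals {Q=true, R=false}.
              branch 2.1.1.2 (add F Q):
                F (Q && !Q): β-rule — branch into F Q  //  F !Q.
                  branch 2.1.1.2.1 (add F Q):
                    ○ open, literals {Q=false, R=false}.
                  branch 2.1.1.2.2 (add F !Q):
                    × closes — contains both Q and !Q.
          branch 2.1.2 (add T ((P || R) && !P)):
            T ((P || R) && !P): α-rule — add T (P || R), T !P.
            F (!Q && Q): β-rule — branch into F !Q  //  F Q.
              branch 2.1.2.1 (add F !Q):
                T (P || R): β-rule — branch into T P  //  T R.
                  branch 2.1.2.1.1 (add T P):
                    × closes — contains both P and !P.
                  branch 2.1.2.1.2 (add T R):
                    × closes — contains both R and !R.
              branch 2.1.2.2 (add F Q):
                T (P || R): β-rule — branch into T P  //  T R.
                  branch 2.1.2.2.1 (add T P):
                    × closes — contains both P and !P.
                  branch 2.1.2.2.2 (add T R):
                    × closes — contains both R and !R.
      branch 2.2 (add F R):
        F !((R || (Q && !Q)) -> ((P || R) && !P)): β-rule — branch into F (R || (Q && !Q))  //  T ((P || R) && !P).
          branch 2.2.1 (add F (R || (Q && !Q))):
            F (R || (Q && !Q)): α-rule — add F R, F (Q && !Q).
            F (Q && !Q): β-rule — branch into F Q  //  F !Q.
              branch 2.2.1.1 (add F Q):
                ○ open, literals {Q=false, R=false}.
              branch 2.2.1.2 (add F !Q):
                ○ open, literals {Q=true, R=false}.
          branch 2.2.2 (add T ((P || R) && !P)):
            T ((P || R) && !P): α-rule — add T (P || R), T !P.
            T (P || R): β-rule — branch into T P  //  T R.
              branch 2.2.2.1 (add T P):
                × closes — contains both P and !P.
              branch 2.2.2.2 (add T R):
                × closes — contains both R and !R.
11 branches closed, 5 open.
Each open branch fixes some atoms; the unmentioned ones are free. Counting distinct full assignments: branch {P=true, R=true} (Q) contributes 2 new; branch {Q=true, R=false} (P) contributes 2 new; branch {Q=false, R=false} (P) contributes 2 new; branch {Q=false, R=false} (P) contributes 0 new; branch {Q=true, R=false} (P) contributes 0 new. Total: 6.

6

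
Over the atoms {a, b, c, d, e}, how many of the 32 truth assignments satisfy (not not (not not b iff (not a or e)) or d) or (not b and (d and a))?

24

Initial set: {((not not (not not b iff (not a or e)) or d) or (not b and (d and a)))}.
((not not (not not b iff (not a or e)) or d) or (not b and (d and a))): β-rule — branch into (not not (not not b iff (not a or e)) or d)  //  (not b and (d and a)).
  branch 1 (add (not not (not not b iff (not a or e)) or d)):
    (not not (not not b iff (not a or e)) or d): β-rule — branch into not not (not not b iff (not a or e))  //  d.
      branch 1.1 (add not not (not not b iff (not a or e))):
        not not (not not b iff (not a or e)): drop double negation, giving (not not b iff (not a or e)).
        (not not b iff (not a or e)): β-rule — branch into not not b, (not a or e)  //  not not not b, not (not a or e).
          branch 1.1.1 (add not not b, (not a or e)):
            not not b: drop double negation, giving b.
            (not a or e): β-rule — branch into not a  //  e.
              branch 1.1.1.1 (add not a):
                ○ open, literals {a=false, b=true}.
              branch 1.1.1.2 (add e):
                ○ open, literals {b=true, e=true}.
          branch 1.1.2 (add not not not b, not (not a or e)):
            not not not b: drop double negation, giving not b.
            not (not a or e): α-rule — add not not a, not e.
            ○ open, literals {a=true, b=false, e=false}.
      branch 1.2 (add d):
        ○ open, literals {d=true}.
  branch 2 (add (not b and (d and a))):
    (not b and (d and a)): α-rule — add not b, (d and a).
    (d and a): α-rule — add d, a.
    ○ open, literals {a=true, b=false, d=true}.
0 branches closed, 5 open.
Each open branch fixes some atoms; the unmentioned ones are free. Counting distinct full assignments: branch {a=false, b=true} (c, d, e) contributes 8 new; branch {b=true, e=true} (a, c, d) contributes 4 new; branch {a=true, b=false, e=false} (c, d) contributes 4 new; branch {d=true} (a, b, c, e) contributes 8 new; branch {a=true, b=false, d=true} (c, e) contributes 0 new. Total: 24.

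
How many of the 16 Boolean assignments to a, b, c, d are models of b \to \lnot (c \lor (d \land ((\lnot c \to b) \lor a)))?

Initial set: {(b \to \lnot (c \lor (d \land ((\lnot c \to b) \lor a))))}.
(b \to \lnot (c \lor (d \land ((\lnot c \to b) \lor a)))): β-rule — branch into \lnot b  //  \lnot (c \lor (d \land ((\lnot c \to b) \lor a))).
  branch 1 (add \lnot b):
    ○ open, literals {b=false}.
  branch 2 (add \lnot (c \lor (d \land ((\lnot c \to b) \lor a)))):
    \lnot (c \lor (d \land ((\lnot c \to b) \lor a))): α-rule — add \lnot c, \lnot (d \land ((\lnot c \to b) \lor a)).
    \lnot (d \land ((\lnot c \to b) \lor a)): β-rule — branch into \lnot d  //  \lnot ((\lnot c \to b) \lor a).
      branch 2.1 (add \lnot d):
        ○ open, literals {c=false, d=false}.
      branch 2.2 (add \lnot ((\lnot c \to b) \lor a)):
        \lnot ((\lnot c \to b) \lor a): α-rule — add \lnot (\lnot c \to b), \lnot a.
        \lnot (\lnot c \to b): α-rule — add \lnot c, \lnot b.
        ○ open, literals {a=false, b=false, c=false}.
0 branches closed, 3 open.
Each open branch fixes some atoms; the unmentioned ones are free. Counting distinct full assignments: branch {b=false} (a, c, d) contributes 8 new; branch {c=false, d=false} (a, b) contributes 2 new; branch {a=false, b=false, c=false} (d) contributes 0 new. Total: 10.

10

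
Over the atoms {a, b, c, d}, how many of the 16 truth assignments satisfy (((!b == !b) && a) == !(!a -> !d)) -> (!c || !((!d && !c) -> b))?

14

Initial set: {T ((((!b == !b) && a) == !(!a -> !d)) -> (!c || !((!d && !c) -> b)))}.
T ((((!b == !b) && a) == !(!a -> !d)) -> (!c || !((!d && !c) -> b))): β-rule — branch into F (((!b == !b) && a) == !(!a -> !d))  //  T (!c || !((!d && !c) -> b)).
  branch 1 (add F (((!b == !b) && a) == !(!a -> !d))):
    F (((!b == !b) && a) == !(!a -> !d)): β-rule — branch into T ((!b == !b) && a), F !(!a -> !d)  //  F ((!b == !b) && a), T !(!a -> !d).
      branch 1.1 (add T ((!b == !b) && a), F !(!a -> !d)):
        T ((!b == !b) && a): α-rule — add T (!b == !b), T a.
        F !(!a -> !d): β-rule — branch into F !a  //  T !d.
          branch 1.1.1 (add F !a):
            T (!b == !b): β-rule — branch into T !b, T !b  //  F !b, F !b.
              branch 1.1.1.1 (add T !b, T !b):
                ○ open, literals {a=T, b=F}.
              branch 1.1.1.2 (add F !b, F !b):
                ○ open, literals {a=T, b=T}.
          branch 1.1.2 (add T !d):
            T (!b == !b): β-rule — branch into T !b, T !b  //  F !b, F !b.
              branch 1.1.2.1 (add T !b, T !b):
                ○ open, literals {a=T, b=F, d=F}.
              branch 1.1.2.2 (add F !b, F !b):
                ○ open, literals {a=T, b=T, d=F}.
      branch 1.2 (add F ((!b == !b) && a), T !(!a -> !d)):
        T !(!a -> !d): α-rule — add T !a, F !d.
        F ((!b == !b) && a): β-rule — branch into F (!b == !b)  //  F a.
          branch 1.2.1 (add F (!b == !b)):
            F (!b == !b): β-rule — branch into T !b, F !b  //  F !b, T !b.
              branch 1.2.1.1 (add T !b, F !b):
                × closes — contains both b and !b.
              branch 1.2.1.2 (add F !b, T !b):
                × closes — contains both b and !b.
          branch 1.2.2 (add F a):
            ○ open, literals {a=F, d=T}.
  branch 2 (add T (!c || !((!d && !c) -> b))):
    T (!c || !((!d && !c) -> b)): β-rule — branch into T !c  //  T !((!d && !c) -> b).
      branch 2.1 (add T !c):
        ○ open, literals {c=F}.
      branch 2.2 (add T !((!d && !c) -> b)):
        T !((!d && !c) -> b): α-rule — add T (!d && !c), F b.
        T (!d && !c): α-rule — add T !d, T !c.
        ○ open, literals {b=F, c=F, d=F}.
2 branches closed, 7 open.
Each open branch fixes some atoms; the unmentioned ones are free. Counting distinct full assignments: branch {a=T, b=F} (c, d) contributes 4 new; branch {a=T, b=T} (c, d) contributes 4 new; branch {a=T, b=F, d=F} (c) contributes 0 new; branch {a=T, b=T, d=F} (c) contributes 0 new; branch {a=F, d=T} (b, c) contributes 4 new; branch {c=F} (a, b, d) contributes 2 new; branch {b=F, c=F, d=F} (a) contributes 0 new. Total: 14.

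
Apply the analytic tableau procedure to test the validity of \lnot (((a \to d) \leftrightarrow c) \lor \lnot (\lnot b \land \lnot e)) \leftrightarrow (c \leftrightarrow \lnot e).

Not valid

Assume the negation and expand:
Initial set: {F (\lnot (((a \to d) \leftrightarrow c) \lor \lnot (\lnot b \land \lnot e)) \leftrightarrow (c \leftrightarrow \lnot e))}.
F (\lnot (((a \to d) \leftrightarrow c) \lor \lnot (\lnot b \land \lnot e)) \leftrightarrow (c \leftrightarrow \lnot e)): β-rule — branch into T \lnot (((a \to d) \leftrightarrow c) \lor \lnot (\lnot b \land \lnot e)), F (c \leftrightarrow \lnot e)  //  F \lnot (((a \to d) \leftrightarrow c) \lor \lnot (\lnot b \land \lnot e)), T (c \leftrightarrow \lnot e).
  branch 1 (add T \lnot (((a \to d) \leftrightarrow c) \lor \lnot (\lnot b \land \lnot e)), F (c \leftrightarrow \lnot e)):
    T \lnot (((a \to d) \leftrightarrow c) \lor \lnot (\lnot b \land \lnot e)): α-rule — add F ((a \to d) \leftrightarrow c), F \lnot (\lnot b \land \lnot e).
    F \lnot (\lnot b \land \lnot e): α-rule — add T \lnot b, T \lnot e.
    F (c \leftrightarrow \lnot e): β-rule — branch into T c, F \lnot e  //  F c, T \lnot e.
      branch 1.1 (add T c, F \lnot e):
        × closes — contains both e and \lnot e.
      branch 1.2 (add F c, T \lnot e):
        F ((a \to d) \leftrightarrow c): β-rule — branch into T (a \to d), F c  //  F (a \to d), T c.
          branch 1.2.1 (add T (a \to d), F c):
            T (a \to d): β-rule — branch into F a  //  T d.
              branch 1.2.1.1 (add F a):
                ○ open, literals {a=0, b=0, c=0, e=0}.
              branch 1.2.1.2 (add T d):
                ○ open, literals {b=0, c=0, d=1, e=0}.
          branch 1.2.2 (add F (a \to d), T c):
            × closes — contains both c and \lnot c.
  branch 2 (add F \lnot (((a \to d) \leftrightarrow c) \lor \lnot (\lnot b \land \lnot e)), T (c \leftrightarrow \lnot e)):
    F \lnot (((a \to d) \leftrightarrow c) \lor \lnot (\lnot b \land \lnot e)): β-rule — branch into T ((a \to d) \leftrightarrow c)  //  T \lnot (\lnot b \land \lnot e).
      branch 2.1 (add T ((a \to d) \leftrightarrow c)):
        T (c \leftrightarrow \lnot e): β-rule — branch into T c, T \lnot e  //  F c, F \lnot e.
          branch 2.1.1 (add T c, T \lnot e):
            T ((a \to d) \leftrightarrow c): β-rule — branch into T (a \to d), T c  //  F (a \to d), F c.
              branch 2.1.1.1 (add T (a \to d), T c):
                T (a \to d): β-rule — branch into F a  //  T d.
                  branch 2.1.1.1.1 (add F a):
                    ○ open, literals {a=0, c=1, e=0}.
                  branch 2.1.1.1.2 (add T d):
                    ○ open, literals {c=1, d=1, e=0}.
              branch 2.1.1.2 (add F (a \to d), F c):
                × closes — contains both c and \lnot c.
          branch 2.1.2 (add F c, F \lnot e):
            T ((a \to d) \leftrightarrow c): β-rule — branch into T (a \to d), T c  //  F (a \to d), F c.
              branch 2.1.2.1 (add T (a \to d), T c):
                × closes — contains both c and \lnot c.
              branch 2.1.2.2 (add F (a \to d), F c):
                F (a \to d): α-rule — add T a, F d.
                ○ open, literals {a=1, c=0, d=0, e=1}.
      branch 2.2 (add T \lnot (\lnot b \land \lnot e)):
        T (c \leftrightarrow \lnot e): β-rule — branch into T c, T \lnot e  //  F c, F \lnot e.
          branch 2.2.1 (add T c, T \lnot e):
            T \lnot (\lnot b \land \lnot e): β-rule — branch into F \lnot b  //  F \lnot e.
              branch 2.2.1.1 (add F \lnot b):
                ○ open, literals {b=1, c=1, e=0}.
              branch 2.2.1.2 (add F \lnot e):
                × closes — contains both e and \lnot e.
          branch 2.2.2 (add F c, F \lnot e):
            T \lnot (\lnot b \land \lnot e): β-rule — branch into F \lnot b  //  F \lnot e.
              branch 2.2.2.1 (add F \lnot b):
                ○ open, literals {b=1, c=0, e=1}.
              branch 2.2.2.2 (add F \lnot e):
                ○ open, literals {c=0, e=1}.
5 branches closed, 8 open.
An open branch gives a countermodel: a=0, b=0, c=0, e=0 (unmentioned atoms arbitrary); under it the original formula is false.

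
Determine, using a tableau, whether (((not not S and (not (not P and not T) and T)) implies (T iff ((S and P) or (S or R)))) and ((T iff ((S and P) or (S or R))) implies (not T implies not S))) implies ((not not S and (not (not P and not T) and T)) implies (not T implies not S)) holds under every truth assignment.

Valid

Assume the negation and expand:
Initial set: {not ((((not not S and (not (not P and not T) and T)) implies (T iff ((S and P) or (S or R)))) and ((T iff ((S and P) or (S or R))) implies (not T implies not S))) implies ((not not S and (not (not P and not T) and T)) implies (not T implies not S)))}.
not ((((not not S and (not (not P and not T) and T)) implies (T iff ((S and P) or (S or R)))) and ((T iff ((S and P) or (S or R))) implies (not T implies not S))) implies ((not not S and (not (not P and not T) and T)) implies (not T implies not S))): α-rule — add (((not not S and (not (not P and not T) and T)) implies (T iff ((S and P) or (S or R)))) and ((T iff ((S and P) or (S or R))) implies (not T implies not S))), not ((not not S and (not (not P and not T) and T)) implies (not T implies not S)).
(((not not S and (not (not P and not T) and T)) implies (T iff ((S and P) or (S or R)))) and ((T iff ((S and P) or (S or R))) implies (not T implies not S))): α-rule — add ((not not S and (not (not P and not T) and T)) implies (T iff ((S and P) or (S or R)))), ((T iff ((S and P) or (S or R))) implies (not T implies not S)).
not ((not not S and (not (not P and not T) and T)) implies (not T implies not S)): α-rule — add (not not S and (not (not P and not T) and T)), not (not T implies not S).
(not not S and (not (not P and not T) and T)): α-rule — add not not S, (not (not P and not T) and T).
not (not T implies not S): α-rule — add not T, not not S.
not not S: drop double negation, giving S.
(not (not P and not T) and T): α-rule — add not (not P and not T), T.
× closes — contains both T and not T.
All 1 branch closes.
Every branch closed, so the negation is unsatisfiable and the formula is valid.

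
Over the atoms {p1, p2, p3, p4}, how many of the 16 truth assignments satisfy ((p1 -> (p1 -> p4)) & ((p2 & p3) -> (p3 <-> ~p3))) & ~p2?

Initial set: {(((p1 -> (p1 -> p4)) & ((p2 & p3) -> (p3 <-> ~p3))) & ~p2)}.
(((p1 -> (p1 -> p4)) & ((p2 & p3) -> (p3 <-> ~p3))) & ~p2): α-rule — add ((p1 -> (p1 -> p4)) & ((p2 & p3) -> (p3 <-> ~p3))), ~p2.
((p1 -> (p1 -> p4)) & ((p2 & p3) -> (p3 <-> ~p3))): α-rule — add (p1 -> (p1 -> p4)), ((p2 & p3) -> (p3 <-> ~p3)).
(p1 -> (p1 -> p4)): β-rule — branch into ~p1  //  (p1 -> p4).
  branch 1 (add ~p1):
    ((p2 & p3) -> (p3 <-> ~p3)): β-rule — branch into ~(p2 & p3)  //  (p3 <-> ~p3).
      branch 1.1 (add ~(p2 & p3)):
        ~(p2 & p3): β-rule — branch into ~p2  //  ~p3.
          branch 1.1.1 (add ~p2):
            ○ open, literals {p1=false, p2=false}.
          branch 1.1.2 (add ~p3):
            ○ open, literals {p1=false, p2=false, p3=false}.
      branch 1.2 (add (p3 <-> ~p3)):
        (p3 <-> ~p3): β-rule — branch into p3, ~p3  //  ~p3, ~~p3.
          branch 1.2.1 (add p3, ~p3):
            × closes — contains both p3 and ~p3.
          branch 1.2.2 (add ~p3, ~~p3):
            × closes — contains both p3 and ~p3.
  branch 2 (add (p1 -> p4)):
    ((p2 & p3) -> (p3 <-> ~p3)): β-rule — branch into ~(p2 & p3)  //  (p3 <-> ~p3).
      branch 2.1 (add ~(p2 & p3)):
        (p1 -> p4): β-rule — branch into ~p1  //  p4.
          branch 2.1.1 (add ~p1):
            ~(p2 & p3): β-rule — branch into ~p2  //  ~p3.
              branch 2.1.1.1 (add ~p2):
                ○ open, literals {p1=false, p2=false}.
              branch 2.1.1.2 (add ~p3):
                ○ open, literals {p1=false, p2=false, p3=false}.
          branch 2.1.2 (add p4):
            ~(p2 & p3): β-rule — branch into ~p2  //  ~p3.
              branch 2.1.2.1 (add ~p2):
                ○ open, literals {p2=false, p4=true}.
              branch 2.1.2.2 (add ~p3):
                ○ open, literals {p2=false, p3=false, p4=true}.
      branch 2.2 (add (p3 <-> ~p3)):
        (p1 -> p4): β-rule — branch into ~p1  //  p4.
          branch 2.2.1 (add ~p1):
            (p3 <-> ~p3): β-rule — branch into p3, ~p3  //  ~p3, ~~p3.
              branch 2.2.1.1 (add p3, ~p3):
                × closes — contains both p3 and ~p3.
              branch 2.2.1.2 (add ~p3, ~~p3):
                × closes — contains both p3 and ~p3.
          branch 2.2.2 (add p4):
            (p3 <-> ~p3): β-rule — branch into p3, ~p3  //  ~p3, ~~p3.
              branch 2.2.2.1 (add p3, ~p3):
                × closes — contains both p3 and ~p3.
              branch 2.2.2.2 (add ~p3, ~~p3):
                × closes — contains both p3 and ~p3.
6 branches closed, 6 open.
Each open branch fixes some atoms; the unmentioned ones are free. Counting distinct full assignments: branch {p1=false, p2=false} (p3, p4) contributes 4 new; branch {p1=false, p2=false, p3=false} (p4) contributes 0 new; branch {p1=false, p2=false} (p3, p4) contributes 0 new; branch {p1=false, p2=false, p3=false} (p4) contributes 0 new; branch {p2=false, p4=true} (p1, p3) contributes 2 new; branch {p2=false, p3=false, p4=true} (p1) contributes 0 new. Total: 6.

6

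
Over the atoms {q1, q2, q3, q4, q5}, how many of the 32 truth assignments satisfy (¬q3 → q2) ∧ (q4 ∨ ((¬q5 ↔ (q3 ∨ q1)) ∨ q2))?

Initial set: {((¬q3 → q2) ∧ (q4 ∨ ((¬q5 ↔ (q3 ∨ q1)) ∨ q2)))}.
((¬q3 → q2) ∧ (q4 ∨ ((¬q5 ↔ (q3 ∨ q1)) ∨ q2))): α-rule — add (¬q3 → q2), (q4 ∨ ((¬q5 ↔ (q3 ∨ q1)) ∨ q2)).
(¬q3 → q2): β-rule — branch into ¬¬q3  //  q2.
  branch 1 (add ¬¬q3):
    (q4 ∨ ((¬q5 ↔ (q3 ∨ q1)) ∨ q2)): β-rule — branch into q4  //  ((¬q5 ↔ (q3 ∨ q1)) ∨ q2).
      branch 1.1 (add q4):
        ○ open, literals {q3=1, q4=1}.
      branch 1.2 (add ((¬q5 ↔ (q3 ∨ q1)) ∨ q2)):
        ((¬q5 ↔ (q3 ∨ q1)) ∨ q2): β-rule — branch into (¬q5 ↔ (q3 ∨ q1))  //  q2.
          branch 1.2.1 (add (¬q5 ↔ (q3 ∨ q1))):
            (¬q5 ↔ (q3 ∨ q1)): β-rule — branch into ¬q5, (q3 ∨ q1)  //  ¬¬q5, ¬(q3 ∨ q1).
              branch 1.2.1.1 (add ¬q5, (q3 ∨ q1)):
                (q3 ∨ q1): β-rule — branch into q3  //  q1.
                  branch 1.2.1.1.1 (add q3):
                    ○ open, literals {q3=1, q5=0}.
                  branch 1.2.1.1.2 (add q1):
                    ○ open, literals {q1=1, q3=1, q5=0}.
              branch 1.2.1.2 (add ¬¬q5, ¬(q3 ∨ q1)):
                ¬(q3 ∨ q1): α-rule — add ¬q3, ¬q1.
                × closes — contains both q3 and ¬q3.
          branch 1.2.2 (add q2):
            ○ open, literals {q2=1, q3=1}.
  branch 2 (add q2):
    (q4 ∨ ((¬q5 ↔ (q3 ∨ q1)) ∨ q2)): β-rule — branch into q4  //  ((¬q5 ↔ (q3 ∨ q1)) ∨ q2).
      branch 2.1 (add q4):
        ○ open, literals {q2=1, q4=1}.
      branch 2.2 (add ((¬q5 ↔ (q3 ∨ q1)) ∨ q2)):
        ((¬q5 ↔ (q3 ∨ q1)) ∨ q2): β-rule — branch into (¬q5 ↔ (q3 ∨ q1))  //  q2.
          branch 2.2.1 (add (¬q5 ↔ (q3 ∨ q1))):
            (¬q5 ↔ (q3 ∨ q1)): β-rule — branch into ¬q5, (q3 ∨ q1)  //  ¬¬q5, ¬(q3 ∨ q1).
              branch 2.2.1.1 (add ¬q5, (q3 ∨ q1)):
                (q3 ∨ q1): β-rule — branch into q3  //  q1.
                  branch 2.2.1.1.1 (add q3):
                    ○ open, literals {q2=1, q3=1, q5=0}.
                  branch 2.2.1.1.2 (add q1):
                    ○ open, literals {q1=1, q2=1, q5=0}.
              branch 2.2.1.2 (add ¬¬q5, ¬(q3 ∨ q1)):
                ¬(q3 ∨ q1): α-rule — add ¬q3, ¬q1.
                ○ open, literals {q1=0, q2=1, q3=0, q5=1}.
          branch 2.2.2 (add q2):
            ○ open, literals {q2=1}.
1 branch closed, 9 open.
Each open branch fixes some atoms; the unmentioned ones are free. Counting distinct full assignments: branch {q3=1, q4=1} (q1, q2, q5) contributes 8 new; branch {q3=1, q5=0} (q1, q2, q4) contributes 4 new; branch {q1=1, q3=1, q5=0} (q2, q4) contributes 0 new; branch {q2=1, q3=1} (q1, q4, q5) contributes 2 new; branch {q2=1, q4=1} (q1, q3, q5) contributes 4 new; branch {q2=1, q3=1, q5=0} (q1, q4) contributes 0 new; branch {q1=1, q2=1, q5=0} (q3, q4) contributes 1 new; branch {q1=0, q2=1, q3=0, q5=1} (q4) contributes 1 new; branch {q2=1} (q1, q3, q4, q5) contributes 2 new. Total: 22.

22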